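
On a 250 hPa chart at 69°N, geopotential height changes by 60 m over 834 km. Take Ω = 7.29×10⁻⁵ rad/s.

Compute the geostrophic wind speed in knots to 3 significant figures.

10.1 knots

Coriolis parameter at 69°N:
f = 2Ω sin φ = 2 × 7.29×10⁻⁵ × sin 69° = 1.36×10⁻⁴ s⁻¹
Height gradient: |∂Z/∂n| = 60 m / 834000 m = 7.19×10⁻⁵
On a pressure surface, geostrophic balance gives V_g = (g/f)|∂Z/∂n|:
V_g = 9.81 × 7.19×10⁻⁵ / 1.36×10⁻⁴ = 5.18 m/s
Converting: 5.18 m/s × 1.944 = 10.1 knots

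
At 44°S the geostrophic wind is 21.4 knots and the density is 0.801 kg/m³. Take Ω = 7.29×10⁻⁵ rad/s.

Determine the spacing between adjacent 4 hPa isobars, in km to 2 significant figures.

450 km

Coriolis parameter at 44°S:
f = 2Ω sin φ = 2 × 7.29×10⁻⁵ × sin 44° = 1.01×10⁻⁴ s⁻¹
Wind speed in SI: 21.4 knots = 11.0 m/s
Geostrophic balance rearranged: |∂P/∂n| = f ρ V_g
|∂P/∂n| = 1.01×10⁻⁴ × 0.801 × 11.0 = 8.93×10⁻⁴ Pa/m
Isobar spacing: Δn = ΔP/|∂P/∂n| = 400 Pa / 8.93×10⁻⁴ Pa/m = 447865 m ≈ 450 km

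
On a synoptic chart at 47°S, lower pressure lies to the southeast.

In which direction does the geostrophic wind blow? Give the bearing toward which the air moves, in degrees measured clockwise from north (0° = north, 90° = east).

The pressure-gradient force points toward the southeast (bearing 135°).
Geostrophic balance: in the Southern Hemisphere the Coriolis force deflects motion to the left, so the geostrophic wind blows 90° to the left of the pressure-gradient force (low pressure on the right).
Rotating 135° by 90° counterclockwise gives 045° — the wind blows toward the northeast.

045°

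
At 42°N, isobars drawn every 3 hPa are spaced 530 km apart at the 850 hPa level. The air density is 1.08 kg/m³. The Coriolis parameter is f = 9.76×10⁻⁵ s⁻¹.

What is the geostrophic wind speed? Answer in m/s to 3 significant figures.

Pressure gradient: |∂P/∂n| = 300 Pa / 530000 m = 5.66×10⁻⁴ Pa/m
Geostrophic balance (pressure-gradient force = Coriolis force):
V_g = (1/(fρ)) |∂P/∂n| = 5.66×10⁻⁴ / (9.76×10⁻⁵ × 1.08) = 5.37 m/s

5.37 m/s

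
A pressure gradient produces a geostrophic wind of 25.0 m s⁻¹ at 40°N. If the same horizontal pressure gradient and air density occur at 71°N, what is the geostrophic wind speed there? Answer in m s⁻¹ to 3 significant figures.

17.0 m s⁻¹

With the same pressure gradient and density, V_g ∝ 1/f ∝ 1/sin φ.
V₂ = V₁ · sin φ₁ / sin φ₂ = 25.0 × sin 40° / sin 71°
V₂ = 25.0 × 0.6428/0.9455 = 17.0 m s⁻¹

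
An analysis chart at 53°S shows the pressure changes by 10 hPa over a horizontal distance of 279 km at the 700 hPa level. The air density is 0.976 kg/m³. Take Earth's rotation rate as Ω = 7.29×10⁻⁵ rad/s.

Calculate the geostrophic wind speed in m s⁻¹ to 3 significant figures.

Coriolis parameter at 53°S:
f = 2Ω sin φ = 2 × 7.29×10⁻⁵ × sin 53° = 1.16×10⁻⁴ s⁻¹
Pressure gradient: |∂P/∂n| = 1000 Pa / 279000 m = 3.58×10⁻³ Pa/m
Geostrophic balance (pressure-gradient force = Coriolis force):
V_g = (1/(fρ)) |∂P/∂n| = 3.58×10⁻³ / (1.16×10⁻⁴ × 0.976) = 31.5 m/s

31.5 m s⁻¹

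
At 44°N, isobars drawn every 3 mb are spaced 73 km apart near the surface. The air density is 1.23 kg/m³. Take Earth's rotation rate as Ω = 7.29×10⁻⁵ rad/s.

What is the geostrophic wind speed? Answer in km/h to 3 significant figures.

119 km/h

Coriolis parameter at 44°N:
f = 2Ω sin φ = 2 × 7.29×10⁻⁵ × sin 44° = 1.01×10⁻⁴ s⁻¹
Pressure gradient: |∂P/∂n| = 300 Pa / 73000 m = 4.11×10⁻³ Pa/m
Geostrophic balance (pressure-gradient force = Coriolis force):
V_g = (1/(fρ)) |∂P/∂n| = 4.11×10⁻³ / (1.01×10⁻⁴ × 1.23) = 33.0 m/s
Converting: 33.0 m/s × 3.6 = 119 km/h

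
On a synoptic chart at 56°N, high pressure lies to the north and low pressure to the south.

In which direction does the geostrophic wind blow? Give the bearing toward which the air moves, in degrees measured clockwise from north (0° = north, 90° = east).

270°

The pressure-gradient force points toward the south (bearing 180°).
Geostrophic balance: in the Northern Hemisphere the Coriolis force deflects motion to the right, so the geostrophic wind blows 90° to the right of the pressure-gradient force (low pressure on the left).
Rotating 180° by 90° clockwise gives 270° — the wind blows toward the west.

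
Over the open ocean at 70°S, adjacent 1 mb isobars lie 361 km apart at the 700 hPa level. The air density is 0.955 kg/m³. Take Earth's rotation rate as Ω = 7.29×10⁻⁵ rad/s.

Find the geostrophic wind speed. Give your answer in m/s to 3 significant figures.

2.12 m/s

Coriolis parameter at 70°S:
f = 2Ω sin φ = 2 × 7.29×10⁻⁵ × sin 70° = 1.37×10⁻⁴ s⁻¹
Pressure gradient: |∂P/∂n| = 100 Pa / 361000 m = 2.77×10⁻⁴ Pa/m
Geostrophic balance (pressure-gradient force = Coriolis force):
V_g = (1/(fρ)) |∂P/∂n| = 2.77×10⁻⁴ / (1.37×10⁻⁴ × 0.955) = 2.12 m/s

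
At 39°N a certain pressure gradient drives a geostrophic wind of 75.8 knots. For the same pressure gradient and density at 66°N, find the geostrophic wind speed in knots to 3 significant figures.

With the same pressure gradient and density, V_g ∝ 1/f ∝ 1/sin φ.
V₂ = V₁ · sin φ₁ / sin φ₂ = 75.8 × sin 39° / sin 66°
V₂ = 75.8 × 0.6293/0.9135 = 52.2 knots

52.2 knots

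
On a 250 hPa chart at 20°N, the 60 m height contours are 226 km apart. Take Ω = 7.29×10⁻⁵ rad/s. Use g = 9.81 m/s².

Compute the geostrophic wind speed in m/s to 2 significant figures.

Coriolis parameter at 20°N:
f = 2Ω sin φ = 2 × 7.29×10⁻⁵ × sin 20° = 4.99×10⁻⁵ s⁻¹
Height gradient: |∂Z/∂n| = 60 m / 226000 m = 2.65×10⁻⁴
On a pressure surface, geostrophic balance gives V_g = (g/f)|∂Z/∂n|:
V_g = 9.81 × 2.65×10⁻⁴ / 4.99×10⁻⁵ = 52.2 m/s

52 m/s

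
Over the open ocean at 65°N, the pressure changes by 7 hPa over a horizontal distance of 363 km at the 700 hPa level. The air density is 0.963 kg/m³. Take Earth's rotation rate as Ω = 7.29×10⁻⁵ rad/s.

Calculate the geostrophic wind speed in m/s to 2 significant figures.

Coriolis parameter at 65°N:
f = 2Ω sin φ = 2 × 7.29×10⁻⁵ × sin 65° = 1.32×10⁻⁴ s⁻¹
Pressure gradient: |∂P/∂n| = 700 Pa / 363000 m = 1.93×10⁻³ Pa/m
Geostrophic balance (pressure-gradient force = Coriolis force):
V_g = (1/(fρ)) |∂P/∂n| = 1.93×10⁻³ / (1.32×10⁻⁴ × 0.963) = 15.2 m/s

15 m/s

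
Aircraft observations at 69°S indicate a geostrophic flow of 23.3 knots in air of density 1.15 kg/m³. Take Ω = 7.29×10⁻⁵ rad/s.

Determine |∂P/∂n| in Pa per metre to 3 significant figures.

1.88×10⁻³ Pa/m

Coriolis parameter at 69°S:
f = 2Ω sin φ = 2 × 7.29×10⁻⁵ × sin 69° = 1.36×10⁻⁴ s⁻¹
Wind speed in SI: 23.3 knots = 12.0 m/s
Geostrophic balance rearranged: |∂P/∂n| = f ρ V_g
|∂P/∂n| = 1.36×10⁻⁴ × 1.15 × 12.0 = 1.88×10⁻³ Pa/m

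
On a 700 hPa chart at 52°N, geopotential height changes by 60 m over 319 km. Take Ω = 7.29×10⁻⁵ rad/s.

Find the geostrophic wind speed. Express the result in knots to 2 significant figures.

31 knots

Coriolis parameter at 52°N:
f = 2Ω sin φ = 2 × 7.29×10⁻⁵ × sin 52° = 1.15×10⁻⁴ s⁻¹
Height gradient: |∂Z/∂n| = 60 m / 319000 m = 1.88×10⁻⁴
On a pressure surface, geostrophic balance gives V_g = (g/f)|∂Z/∂n|:
V_g = 9.81 × 1.88×10⁻⁴ / 1.15×10⁻⁴ = 16.1 m/s
Converting: 16.1 m/s × 1.944 = 31 knots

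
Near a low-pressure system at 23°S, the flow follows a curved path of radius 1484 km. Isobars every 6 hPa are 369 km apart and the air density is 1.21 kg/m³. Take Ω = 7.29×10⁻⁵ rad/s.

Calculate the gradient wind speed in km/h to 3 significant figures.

Coriolis parameter at 23°S:
f = 2Ω sin φ = 2 × 7.29×10⁻⁵ × sin 23° = 5.70×10⁻⁵ s⁻¹
Pressure gradient: |∂P/∂n| = 600 Pa / 369000 m = 1.63×10⁻³ Pa/m
Geostrophic speed: V_g = |∂P/∂n|/(fρ) = 1.63×10⁻³/(5.70×10⁻⁵ × 1.21) = 23.6 m/s
Around a low, centrifugal force acts outward with Coriolis, so pressure-gradient force balances both:
(1/ρ)|∂P/∂n| = fV + V²/R  →  V² + fR·V − fR·V_g = 0
With fR = 5.70×10⁻⁵ × 1484×10³ m = 84.5 m/s:
V = [−fR + √((fR)² + 4 fR V_g)]/2 = [−84.5 + √(84.5² + 4×84.5×23.6)]/2 = 19.2 m/s
Subgeostrophic (V < V_g = 23.6 m/s), as expected around a low.
Converting: 19.2 m/s × 3.6 = 69.2 km/h

69.2 km/h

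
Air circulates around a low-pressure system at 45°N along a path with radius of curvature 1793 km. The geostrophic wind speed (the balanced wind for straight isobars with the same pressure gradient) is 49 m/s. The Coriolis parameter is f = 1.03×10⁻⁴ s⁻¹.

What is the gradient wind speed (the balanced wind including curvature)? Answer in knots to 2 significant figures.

78 knots

Around a low, centrifugal force acts outward with Coriolis, so pressure-gradient force balances both:
(1/ρ)|∂P/∂n| = fV + V²/R  →  V² + fR·V − fR·V_g = 0
With fR = 1.03×10⁻⁴ × 1793×10³ m = 185 m/s:
V = [−fR + √((fR)² + 4 fR V_g)]/2 = [−185 + √(185² + 4×185×49)]/2 = 40.2 m/s
Subgeostrophic (V < V_g = 49 m/s), as expected around a low.
Converting: 40.2 m/s × 1.944 = 78 knots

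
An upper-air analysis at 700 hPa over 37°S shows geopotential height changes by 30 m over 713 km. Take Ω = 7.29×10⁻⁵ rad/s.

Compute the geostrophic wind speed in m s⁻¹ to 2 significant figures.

Coriolis parameter at 37°S:
f = 2Ω sin φ = 2 × 7.29×10⁻⁵ × sin 37° = 8.77×10⁻⁵ s⁻¹
Height gradient: |∂Z/∂n| = 30 m / 713000 m = 4.21×10⁻⁵
On a pressure surface, geostrophic balance gives V_g = (g/f)|∂Z/∂n|:
V_g = 9.81 × 4.21×10⁻⁵ / 8.77×10⁻⁵ = 4.70 m/s

4.7 m s⁻¹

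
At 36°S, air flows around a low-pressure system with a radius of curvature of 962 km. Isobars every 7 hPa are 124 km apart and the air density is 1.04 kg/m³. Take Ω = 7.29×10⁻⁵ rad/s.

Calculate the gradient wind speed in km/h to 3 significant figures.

Coriolis parameter at 36°S:
f = 2Ω sin φ = 2 × 7.29×10⁻⁵ × sin 36° = 8.57×10⁻⁵ s⁻¹
Pressure gradient: |∂P/∂n| = 700 Pa / 124000 m = 5.65×10⁻³ Pa/m
Geostrophic speed: V_g = |∂P/∂n|/(fρ) = 5.65×10⁻³/(8.57×10⁻⁵ × 1.04) = 63.3 m/s
Around a low, centrifugal force acts outward with Coriolis, so pressure-gradient force balances both:
(1/ρ)|∂P/∂n| = fV + V²/R  →  V² + fR·V − fR·V_g = 0
With fR = 8.57×10⁻⁵ × 962×10³ m = 82.4 m/s:
V = [−fR + √((fR)² + 4 fR V_g)]/2 = [−82.4 + √(82.4² + 4×82.4×63.3)]/2 = 42 m/s
Subgeostrophic (V < V_g = 63.3 m/s), as expected around a low.
Converting: 42 m/s × 3.6 = 151 km/h

151 km/h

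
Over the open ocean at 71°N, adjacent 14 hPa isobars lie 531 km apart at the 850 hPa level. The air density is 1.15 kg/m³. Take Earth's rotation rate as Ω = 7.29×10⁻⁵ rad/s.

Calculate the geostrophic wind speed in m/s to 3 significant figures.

16.6 m/s

Coriolis parameter at 71°N:
f = 2Ω sin φ = 2 × 7.29×10⁻⁵ × sin 71° = 1.38×10⁻⁴ s⁻¹
Pressure gradient: |∂P/∂n| = 1400 Pa / 531000 m = 2.64×10⁻³ Pa/m
Geostrophic balance (pressure-gradient force = Coriolis force):
V_g = (1/(fρ)) |∂P/∂n| = 2.64×10⁻³ / (1.38×10⁻⁴ × 1.15) = 16.6 m/s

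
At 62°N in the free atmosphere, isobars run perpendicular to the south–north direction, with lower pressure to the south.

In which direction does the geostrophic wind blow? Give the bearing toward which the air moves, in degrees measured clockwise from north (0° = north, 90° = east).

The pressure-gradient force points toward the south (bearing 180°).
Geostrophic balance: in the Northern Hemisphere the Coriolis force deflects motion to the right, so the geostrophic wind blows 90° to the right of the pressure-gradient force (low pressure on the left).
Rotating 180° by 90° clockwise gives 270° — the wind blows toward the west.

270°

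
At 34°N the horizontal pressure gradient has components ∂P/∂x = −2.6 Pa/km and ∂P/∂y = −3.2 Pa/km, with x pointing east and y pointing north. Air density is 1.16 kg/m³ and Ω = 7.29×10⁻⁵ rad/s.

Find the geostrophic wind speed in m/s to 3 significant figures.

43.6 m/s

Coriolis parameter at 34°N:
f = 2Ω sin φ = 2 × 7.29×10⁻⁵ × sin 34° = 8.15×10⁻⁵ s⁻¹
Component geostrophic relations (x east, y north):
u_g = −(1/(fρ)) ∂P/∂y,  v_g = (1/(fρ)) ∂P/∂x
u_g = −(−3.2×10⁻³)/(8.15×10⁻⁵ × 1.16) = 33.8 m/s;  v_g = (−2.6×10⁻³)/(8.15×10⁻⁵ × 1.16) = −27.5 m/s
|V_g| = √(u_g² + v_g²) = 43.6 m/s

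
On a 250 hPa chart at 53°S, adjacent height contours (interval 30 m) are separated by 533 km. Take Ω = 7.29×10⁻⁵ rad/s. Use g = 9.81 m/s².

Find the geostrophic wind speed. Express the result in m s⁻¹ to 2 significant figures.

Coriolis parameter at 53°S:
f = 2Ω sin φ = 2 × 7.29×10⁻⁵ × sin 53° = 1.16×10⁻⁴ s⁻¹
Height gradient: |∂Z/∂n| = 30 m / 533000 m = 5.63×10⁻⁵
On a pressure surface, geostrophic balance gives V_g = (g/f)|∂Z/∂n|:
V_g = 9.81 × 5.63×10⁻⁵ / 1.16×10⁻⁴ = 4.74 m/s

4.7 m s⁻¹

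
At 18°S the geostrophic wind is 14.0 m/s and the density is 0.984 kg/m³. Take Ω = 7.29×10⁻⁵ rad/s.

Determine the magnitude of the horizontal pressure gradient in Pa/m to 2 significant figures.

6.2×10⁻⁴ Pa/m

Coriolis parameter at 18°S:
f = 2Ω sin φ = 2 × 7.29×10⁻⁵ × sin 18° = 4.51×10⁻⁵ s⁻¹
Geostrophic balance rearranged: |∂P/∂n| = f ρ V_g
|∂P/∂n| = 4.51×10⁻⁵ × 0.984 × 14.0 = 6.21×10⁻⁴ Pa/m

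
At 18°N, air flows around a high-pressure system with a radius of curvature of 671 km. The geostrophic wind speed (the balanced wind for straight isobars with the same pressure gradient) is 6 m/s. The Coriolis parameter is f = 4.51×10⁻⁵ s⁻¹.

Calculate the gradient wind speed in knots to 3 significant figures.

Around a high, pressure-gradient force acts outward with centrifugal, so Coriolis balances both:
fV = (1/ρ)|∂P/∂n| + V²/R  →  V² − fR·V + fR·V_g = 0
With fR = 4.51×10⁻⁵ × 671×10³ m = 30.3 m/s:
V = [fR − √((fR)² − 4 fR V_g)]/2 = [30.3 − √(30.3² − 4×30.3×6)]/2 = 8.25 m/s
Supergeostrophic (V > V_g = 6 m/s), as expected around a high.
Converting: 8.25 m/s × 1.944 = 16.0 knots

16.0 knots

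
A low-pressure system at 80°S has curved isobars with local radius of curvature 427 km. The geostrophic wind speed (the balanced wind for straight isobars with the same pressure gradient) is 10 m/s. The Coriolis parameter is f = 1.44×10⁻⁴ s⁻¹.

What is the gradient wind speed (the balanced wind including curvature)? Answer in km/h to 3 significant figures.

31.5 km/h

Around a low, centrifugal force acts outward with Coriolis, so pressure-gradient force balances both:
(1/ρ)|∂P/∂n| = fV + V²/R  →  V² + fR·V − fR·V_g = 0
With fR = 1.44×10⁻⁴ × 427×10³ m = 61.5 m/s:
V = [−fR + √((fR)² + 4 fR V_g)]/2 = [−61.5 + √(61.5² + 4×61.5×10)]/2 = 8.75 m/s
Subgeostrophic (V < V_g = 10 m/s), as expected around a low.
Converting: 8.75 m/s × 3.6 = 31.5 km/h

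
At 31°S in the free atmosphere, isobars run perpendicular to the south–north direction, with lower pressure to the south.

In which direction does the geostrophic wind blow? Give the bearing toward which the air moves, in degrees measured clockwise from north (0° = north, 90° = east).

090°

The pressure-gradient force points toward the south (bearing 180°).
Geostrophic balance: in the Southern Hemisphere the Coriolis force deflects motion to the left, so the geostrophic wind blows 90° to the left of the pressure-gradient force (low pressure on the right).
Rotating 180° by 90° counterclockwise gives 090° — the wind blows toward the east.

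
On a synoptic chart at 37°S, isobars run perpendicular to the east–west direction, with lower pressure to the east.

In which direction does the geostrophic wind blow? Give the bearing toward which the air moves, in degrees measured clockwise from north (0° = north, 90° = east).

The pressure-gradient force points toward the east (bearing 090°).
Geostrophic balance: in the Southern Hemisphere the Coriolis force deflects motion to the left, so the geostrophic wind blows 90° to the left of the pressure-gradient force (low pressure on the right).
Rotating 090° by 90° counterclockwise gives 000° — the wind blows toward the north.

000°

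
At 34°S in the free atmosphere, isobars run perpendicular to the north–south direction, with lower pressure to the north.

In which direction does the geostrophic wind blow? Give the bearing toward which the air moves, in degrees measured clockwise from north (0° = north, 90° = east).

270°

The pressure-gradient force points toward the north (bearing 000°).
Geostrophic balance: in the Southern Hemisphere the Coriolis force deflects motion to the left, so the geostrophic wind blows 90° to the left of the pressure-gradient force (low pressure on the right).
Rotating 000° by 90° counterclockwise gives 270° — the wind blows toward the west.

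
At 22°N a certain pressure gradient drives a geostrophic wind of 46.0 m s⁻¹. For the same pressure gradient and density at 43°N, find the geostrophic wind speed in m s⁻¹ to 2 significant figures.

With the same pressure gradient and density, V_g ∝ 1/f ∝ 1/sin φ.
V₂ = V₁ · sin φ₁ / sin φ₂ = 46.0 × sin 22° / sin 43°
V₂ = 46.0 × 0.3746/0.6820 = 25 m s⁻¹

25 m s⁻¹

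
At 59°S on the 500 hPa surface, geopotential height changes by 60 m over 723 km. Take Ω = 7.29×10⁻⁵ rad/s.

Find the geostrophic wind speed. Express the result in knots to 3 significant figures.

12.7 knots

Coriolis parameter at 59°S:
f = 2Ω sin φ = 2 × 7.29×10⁻⁵ × sin 59° = 1.25×10⁻⁴ s⁻¹
Height gradient: |∂Z/∂n| = 60 m / 723000 m = 8.30×10⁻⁵
On a pressure surface, geostrophic balance gives V_g = (g/f)|∂Z/∂n|:
V_g = 9.81 × 8.30×10⁻⁵ / 1.25×10⁻⁴ = 6.51 m/s
Converting: 6.51 m/s × 1.944 = 12.7 knots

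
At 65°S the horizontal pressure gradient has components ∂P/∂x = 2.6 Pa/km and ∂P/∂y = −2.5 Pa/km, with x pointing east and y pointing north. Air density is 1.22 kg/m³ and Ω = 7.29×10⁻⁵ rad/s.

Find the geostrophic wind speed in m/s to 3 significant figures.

22.4 m/s

Coriolis parameter at 65°S:
f = 2Ω sin φ = 2 × 7.29×10⁻⁵ × sin 65° = 1.32×10⁻⁴ s⁻¹
In the Southern Hemisphere f is negative: f = −1.32×10⁻⁴ s⁻¹.
Component geostrophic relations (x east, y north):
u_g = −(1/(fρ)) ∂P/∂y,  v_g = (1/(fρ)) ∂P/∂x
u_g = −(−2.5×10⁻³)/(−1.32×10⁻⁴ × 1.22) = −15.5 m/s;  v_g = (2.6×10⁻³)/(−1.32×10⁻⁴ × 1.22) = −16.1 m/s
|V_g| = √(u_g² + v_g²) = 22.4 m/s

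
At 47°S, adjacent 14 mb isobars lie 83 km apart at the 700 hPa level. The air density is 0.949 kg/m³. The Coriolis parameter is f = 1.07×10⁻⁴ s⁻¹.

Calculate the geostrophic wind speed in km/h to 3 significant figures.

Pressure gradient: |∂P/∂n| = 1400 Pa / 83000 m = 1.69×10⁻² Pa/m
Geostrophic balance (pressure-gradient force = Coriolis force):
V_g = (1/(fρ)) |∂P/∂n| = 1.69×10⁻² / (1.07×10⁻⁴ × 0.949) = 166 m/s
Converting: 166 m/s × 3.6 = 598 km/h

598 km/h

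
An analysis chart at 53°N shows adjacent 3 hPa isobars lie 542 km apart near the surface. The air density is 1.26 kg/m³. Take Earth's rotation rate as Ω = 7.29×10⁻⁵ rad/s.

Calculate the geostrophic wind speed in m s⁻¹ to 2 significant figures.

3.8 m s⁻¹

Coriolis parameter at 53°N:
f = 2Ω sin φ = 2 × 7.29×10⁻⁵ × sin 53° = 1.16×10⁻⁴ s⁻¹
Pressure gradient: |∂P/∂n| = 300 Pa / 542000 m = 5.54×10⁻⁴ Pa/m
Geostrophic balance (pressure-gradient force = Coriolis force):
V_g = (1/(fρ)) |∂P/∂n| = 5.54×10⁻⁴ / (1.16×10⁻⁴ × 1.26) = 3.77 m/s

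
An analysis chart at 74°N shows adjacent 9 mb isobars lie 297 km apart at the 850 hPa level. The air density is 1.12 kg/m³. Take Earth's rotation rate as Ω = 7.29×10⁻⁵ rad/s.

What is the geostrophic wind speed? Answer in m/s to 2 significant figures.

19 m/s

Coriolis parameter at 74°N:
f = 2Ω sin φ = 2 × 7.29×10⁻⁵ × sin 74° = 1.40×10⁻⁴ s⁻¹
Pressure gradient: |∂P/∂n| = 900 Pa / 297000 m = 3.03×10⁻³ Pa/m
Geostrophic balance (pressure-gradient force = Coriolis force):
V_g = (1/(fρ)) |∂P/∂n| = 3.03×10⁻³ / (1.40×10⁻⁴ × 1.12) = 19.3 m/s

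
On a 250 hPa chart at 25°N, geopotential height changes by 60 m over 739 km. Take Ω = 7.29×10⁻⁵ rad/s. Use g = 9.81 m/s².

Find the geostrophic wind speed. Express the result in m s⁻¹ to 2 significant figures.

13 m s⁻¹

Coriolis parameter at 25°N:
f = 2Ω sin φ = 2 × 7.29×10⁻⁵ × sin 25° = 6.16×10⁻⁵ s⁻¹
Height gradient: |∂Z/∂n| = 60 m / 739000 m = 8.12×10⁻⁵
On a pressure surface, geostrophic balance gives V_g = (g/f)|∂Z/∂n|:
V_g = 9.81 × 8.12×10⁻⁵ / 6.16×10⁻⁵ = 12.9 m/s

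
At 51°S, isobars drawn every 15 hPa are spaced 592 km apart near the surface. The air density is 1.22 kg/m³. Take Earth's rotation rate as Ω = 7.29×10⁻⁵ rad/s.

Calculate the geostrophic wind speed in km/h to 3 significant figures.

Coriolis parameter at 51°S:
f = 2Ω sin φ = 2 × 7.29×10⁻⁵ × sin 51° = 1.13×10⁻⁴ s⁻¹
Pressure gradient: |∂P/∂n| = 1500 Pa / 592000 m = 2.53×10⁻³ Pa/m
Geostrophic balance (pressure-gradient force = Coriolis force):
V_g = (1/(fρ)) |∂P/∂n| = 2.53×10⁻³ / (1.13×10⁻⁴ × 1.22) = 18.3 m/s
Converting: 18.3 m/s × 3.6 = 66.0 km/h

66.0 km/h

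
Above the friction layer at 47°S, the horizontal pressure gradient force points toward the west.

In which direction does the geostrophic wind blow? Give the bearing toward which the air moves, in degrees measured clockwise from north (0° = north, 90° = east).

180°

The pressure-gradient force points toward the west (bearing 270°).
Geostrophic balance: in the Southern Hemisphere the Coriolis force deflects motion to the left, so the geostrophic wind blows 90° to the left of the pressure-gradient force (low pressure on the right).
Rotating 270° by 90° counterclockwise gives 180° — the wind blows toward the south.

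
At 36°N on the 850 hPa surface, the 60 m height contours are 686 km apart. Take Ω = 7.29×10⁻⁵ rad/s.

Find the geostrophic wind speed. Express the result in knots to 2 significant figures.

Coriolis parameter at 36°N:
f = 2Ω sin φ = 2 × 7.29×10⁻⁵ × sin 36° = 8.57×10⁻⁵ s⁻¹
Height gradient: |∂Z/∂n| = 60 m / 686000 m = 8.75×10⁻⁵
On a pressure surface, geostrophic balance gives V_g = (g/f)|∂Z/∂n|:
V_g = 9.81 × 8.75×10⁻⁵ / 8.57×10⁻⁵ = 10.0 m/s
Converting: 10.0 m/s × 1.944 = 19 knots

19 knots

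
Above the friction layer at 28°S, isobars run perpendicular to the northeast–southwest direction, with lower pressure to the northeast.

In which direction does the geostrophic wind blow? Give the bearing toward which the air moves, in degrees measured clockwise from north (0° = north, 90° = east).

315°

The pressure-gradient force points toward the northeast (bearing 045°).
Geostrophic balance: in the Southern Hemisphere the Coriolis force deflects motion to the left, so the geostrophic wind blows 90° to the left of the pressure-gradient force (low pressure on the right).
Rotating 045° by 90° counterclockwise gives 315° — the wind blows toward the northwest.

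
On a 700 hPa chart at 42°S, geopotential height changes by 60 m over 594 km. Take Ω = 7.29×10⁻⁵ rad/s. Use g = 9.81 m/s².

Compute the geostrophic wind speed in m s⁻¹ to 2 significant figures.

Coriolis parameter at 42°S:
f = 2Ω sin φ = 2 × 7.29×10⁻⁵ × sin 42° = 9.76×10⁻⁵ s⁻¹
Height gradient: |∂Z/∂n| = 60 m / 594000 m = 1.01×10⁻⁴
On a pressure surface, geostrophic balance gives V_g = (g/f)|∂Z/∂n|:
V_g = 9.81 × 1.01×10⁻⁴ / 9.76×10⁻⁵ = 10.2 m/s

10 m s⁻¹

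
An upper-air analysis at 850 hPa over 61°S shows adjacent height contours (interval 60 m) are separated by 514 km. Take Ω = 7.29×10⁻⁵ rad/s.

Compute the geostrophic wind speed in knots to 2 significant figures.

17 knots

Coriolis parameter at 61°S:
f = 2Ω sin φ = 2 × 7.29×10⁻⁵ × sin 61° = 1.28×10⁻⁴ s⁻¹
Height gradient: |∂Z/∂n| = 60 m / 514000 m = 1.17×10⁻⁴
On a pressure surface, geostrophic balance gives V_g = (g/f)|∂Z/∂n|:
V_g = 9.81 × 1.17×10⁻⁴ / 1.28×10⁻⁴ = 8.98 m/s
Converting: 8.98 m/s × 1.944 = 17 knots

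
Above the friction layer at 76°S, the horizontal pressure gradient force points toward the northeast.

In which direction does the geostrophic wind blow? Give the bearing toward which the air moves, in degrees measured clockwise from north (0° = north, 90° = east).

The pressure-gradient force points toward the northeast (bearing 045°).
Geostrophic balance: in the Southern Hemisphere the Coriolis force deflects motion to the left, so the geostrophic wind blows 90° to the left of the pressure-gradient force (low pressure on the right).
Rotating 045° by 90° counterclockwise gives 315° — the wind blows toward the northwest.

315°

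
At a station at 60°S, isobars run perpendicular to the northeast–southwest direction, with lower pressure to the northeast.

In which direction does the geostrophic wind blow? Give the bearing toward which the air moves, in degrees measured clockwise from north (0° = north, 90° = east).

315°

The pressure-gradient force points toward the northeast (bearing 045°).
Geostrophic balance: in the Southern Hemisphere the Coriolis force deflects motion to the left, so the geostrophic wind blows 90° to the left of the pressure-gradient force (low pressure on the right).
Rotating 045° by 90° counterclockwise gives 315° — the wind blows toward the northwest.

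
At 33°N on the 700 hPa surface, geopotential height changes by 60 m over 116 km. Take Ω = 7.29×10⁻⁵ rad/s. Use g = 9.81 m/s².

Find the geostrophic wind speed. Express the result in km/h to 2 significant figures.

230 km/h

Coriolis parameter at 33°N:
f = 2Ω sin φ = 2 × 7.29×10⁻⁵ × sin 33° = 7.94×10⁻⁵ s⁻¹
Height gradient: |∂Z/∂n| = 60 m / 116000 m = 5.17×10⁻⁴
On a pressure surface, geostrophic balance gives V_g = (g/f)|∂Z/∂n|:
V_g = 9.81 × 5.17×10⁻⁴ / 7.94×10⁻⁵ = 63.9 m/s
Converting: 63.9 m/s × 3.6 = 230 km/h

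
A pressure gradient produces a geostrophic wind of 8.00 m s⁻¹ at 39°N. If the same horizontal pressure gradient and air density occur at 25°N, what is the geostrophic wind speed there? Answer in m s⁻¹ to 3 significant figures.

11.9 m s⁻¹

With the same pressure gradient and density, V_g ∝ 1/f ∝ 1/sin φ.
V₂ = V₁ · sin φ₁ / sin φ₂ = 8.00 × sin 39° / sin 25°
V₂ = 8.00 × 0.6293/0.4226 = 11.9 m s⁻¹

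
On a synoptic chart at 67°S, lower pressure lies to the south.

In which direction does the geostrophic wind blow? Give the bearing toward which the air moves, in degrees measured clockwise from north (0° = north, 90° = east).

The pressure-gradient force points toward the south (bearing 180°).
Geostrophic balance: in the Southern Hemisphere the Coriolis force deflects motion to the left, so the geostrophic wind blows 90° to the left of the pressure-gradient force (low pressure on the right).
Rotating 180° by 90° counterclockwise gives 090° — the wind blows toward the east.

090°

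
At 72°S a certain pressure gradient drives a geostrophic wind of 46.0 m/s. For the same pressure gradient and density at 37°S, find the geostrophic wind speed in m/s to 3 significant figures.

With the same pressure gradient and density, V_g ∝ 1/f ∝ 1/sin φ.
V₂ = V₁ · sin φ₁ / sin φ₂ = 46.0 × sin 72° / sin 37°
V₂ = 46.0 × 0.9511/0.6018 = 72.7 m/s

72.7 m/s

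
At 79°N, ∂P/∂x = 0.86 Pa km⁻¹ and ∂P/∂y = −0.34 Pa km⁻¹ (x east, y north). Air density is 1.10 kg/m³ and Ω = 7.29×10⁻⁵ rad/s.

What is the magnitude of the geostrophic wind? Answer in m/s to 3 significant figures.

5.87 m/s

Coriolis parameter at 79°N:
f = 2Ω sin φ = 2 × 7.29×10⁻⁵ × sin 79° = 1.43×10⁻⁴ s⁻¹
Component geostrophic relations (x east, y north):
u_g = −(1/(fρ)) ∂P/∂y,  v_g = (1/(fρ)) ∂P/∂x
u_g = −(−0.34×10⁻³)/(1.43×10⁻⁴ × 1.10) = 2.16 m/s;  v_g = (0.86×10⁻³)/(1.43×10⁻⁴ × 1.10) = 5.46 m/s
|V_g| = √(u_g² + v_g²) = 5.87 m/s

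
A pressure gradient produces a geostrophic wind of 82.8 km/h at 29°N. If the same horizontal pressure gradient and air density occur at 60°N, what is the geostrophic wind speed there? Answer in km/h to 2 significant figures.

With the same pressure gradient and density, V_g ∝ 1/f ∝ 1/sin φ.
V₂ = V₁ · sin φ₁ / sin φ₂ = 82.8 × sin 29° / sin 60°
V₂ = 82.8 × 0.4848/0.8660 = 46 km/h

46 km/h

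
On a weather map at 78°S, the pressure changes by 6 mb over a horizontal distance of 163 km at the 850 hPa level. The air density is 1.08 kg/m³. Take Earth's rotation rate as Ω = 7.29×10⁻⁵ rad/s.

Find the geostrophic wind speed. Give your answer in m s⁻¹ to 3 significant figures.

23.9 m s⁻¹

Coriolis parameter at 78°S:
f = 2Ω sin φ = 2 × 7.29×10⁻⁵ × sin 78° = 1.43×10⁻⁴ s⁻¹
Pressure gradient: |∂P/∂n| = 600 Pa / 163000 m = 3.68×10⁻³ Pa/m
Geostrophic balance (pressure-gradient force = Coriolis force):
V_g = (1/(fρ)) |∂P/∂n| = 3.68×10⁻³ / (1.43×10⁻⁴ × 1.08) = 23.9 m/s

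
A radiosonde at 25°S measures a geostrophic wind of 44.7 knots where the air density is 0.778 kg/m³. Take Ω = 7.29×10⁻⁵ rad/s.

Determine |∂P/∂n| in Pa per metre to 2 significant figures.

Coriolis parameter at 25°S:
f = 2Ω sin φ = 2 × 7.29×10⁻⁵ × sin 25° = 6.16×10⁻⁵ s⁻¹
Wind speed in SI: 44.7 knots = 23.0 m/s
Geostrophic balance rearranged: |∂P/∂n| = f ρ V_g
|∂P/∂n| = 6.16×10⁻⁵ × 0.778 × 23.0 = 1.10×10⁻³ Pa/m

1.1×10⁻³ Pa/m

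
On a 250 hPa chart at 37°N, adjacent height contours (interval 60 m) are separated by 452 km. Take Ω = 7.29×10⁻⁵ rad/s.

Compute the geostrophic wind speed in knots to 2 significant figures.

29 knots

Coriolis parameter at 37°N:
f = 2Ω sin φ = 2 × 7.29×10⁻⁵ × sin 37° = 8.77×10⁻⁵ s⁻¹
Height gradient: |∂Z/∂n| = 60 m / 452000 m = 1.33×10⁻⁴
On a pressure surface, geostrophic balance gives V_g = (g/f)|∂Z/∂n|:
V_g = 9.81 × 1.33×10⁻⁴ / 8.77×10⁻⁵ = 14.8 m/s
Converting: 14.8 m/s × 1.944 = 29 knots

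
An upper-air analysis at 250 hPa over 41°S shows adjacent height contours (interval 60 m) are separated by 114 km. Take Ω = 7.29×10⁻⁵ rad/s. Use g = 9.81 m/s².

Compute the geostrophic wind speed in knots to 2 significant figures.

100 knots

Coriolis parameter at 41°S:
f = 2Ω sin φ = 2 × 7.29×10⁻⁵ × sin 41° = 9.57×10⁻⁵ s⁻¹
Height gradient: |∂Z/∂n| = 60 m / 114000 m = 5.26×10⁻⁴
On a pressure surface, geostrophic balance gives V_g = (g/f)|∂Z/∂n|:
V_g = 9.81 × 5.26×10⁻⁴ / 9.57×10⁻⁵ = 54.0 m/s
Converting: 54.0 m/s × 1.944 = 100 knots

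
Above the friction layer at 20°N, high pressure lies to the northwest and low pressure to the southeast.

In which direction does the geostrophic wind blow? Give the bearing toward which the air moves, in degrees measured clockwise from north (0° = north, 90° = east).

The pressure-gradient force points toward the southeast (bearing 135°).
Geostrophic balance: in the Northern Hemisphere the Coriolis force deflects motion to the right, so the geostrophic wind blows 90° to the right of the pressure-gradient force (low pressure on the left).
Rotating 135° by 90° clockwise gives 225° — the wind blows toward the southwest.

225°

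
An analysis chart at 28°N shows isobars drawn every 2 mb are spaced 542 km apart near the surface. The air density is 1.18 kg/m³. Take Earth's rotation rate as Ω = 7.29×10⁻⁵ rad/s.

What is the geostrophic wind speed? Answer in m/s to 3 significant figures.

4.57 m/s

Coriolis parameter at 28°N:
f = 2Ω sin φ = 2 × 7.29×10⁻⁵ × sin 28° = 6.84×10⁻⁵ s⁻¹
Pressure gradient: |∂P/∂n| = 200 Pa / 542000 m = 3.69×10⁻⁴ Pa/m
Geostrophic balance (pressure-gradient force = Coriolis force):
V_g = (1/(fρ)) |∂P/∂n| = 3.69×10⁻⁴ / (6.84×10⁻⁵ × 1.18) = 4.57 m/s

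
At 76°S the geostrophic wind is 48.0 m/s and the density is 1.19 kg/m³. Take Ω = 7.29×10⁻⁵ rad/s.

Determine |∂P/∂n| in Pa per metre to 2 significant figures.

Coriolis parameter at 76°S:
f = 2Ω sin φ = 2 × 7.29×10⁻⁵ × sin 76° = 1.41×10⁻⁴ s⁻¹
Geostrophic balance rearranged: |∂P/∂n| = f ρ V_g
|∂P/∂n| = 1.41×10⁻⁴ × 1.19 × 48.0 = 8.08×10⁻³ Pa/m

8.1×10⁻³ Pa/m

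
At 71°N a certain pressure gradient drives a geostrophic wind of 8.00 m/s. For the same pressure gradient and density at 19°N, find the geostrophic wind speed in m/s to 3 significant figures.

23.2 m/s

With the same pressure gradient and density, V_g ∝ 1/f ∝ 1/sin φ.
V₂ = V₁ · sin φ₁ / sin φ₂ = 8.00 × sin 71° / sin 19°
V₂ = 8.00 × 0.9455/0.3256 = 23.2 m/s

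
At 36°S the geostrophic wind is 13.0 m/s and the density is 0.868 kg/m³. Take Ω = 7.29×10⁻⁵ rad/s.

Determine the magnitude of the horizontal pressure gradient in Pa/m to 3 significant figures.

9.67×10⁻⁴ Pa/m

Coriolis parameter at 36°S:
f = 2Ω sin φ = 2 × 7.29×10⁻⁵ × sin 36° = 8.57×10⁻⁵ s⁻¹
Geostrophic balance rearranged: |∂P/∂n| = f ρ V_g
|∂P/∂n| = 8.57×10⁻⁵ × 0.868 × 13.0 = 9.67×10⁻⁴ Pa/m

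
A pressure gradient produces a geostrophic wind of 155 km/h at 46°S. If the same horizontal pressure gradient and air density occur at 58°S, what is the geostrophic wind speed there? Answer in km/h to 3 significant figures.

With the same pressure gradient and density, V_g ∝ 1/f ∝ 1/sin φ.
V₂ = V₁ · sin φ₁ / sin φ₂ = 155 × sin 46° / sin 58°
V₂ = 155 × 0.7193/0.8480 = 131 km/h

131 km/h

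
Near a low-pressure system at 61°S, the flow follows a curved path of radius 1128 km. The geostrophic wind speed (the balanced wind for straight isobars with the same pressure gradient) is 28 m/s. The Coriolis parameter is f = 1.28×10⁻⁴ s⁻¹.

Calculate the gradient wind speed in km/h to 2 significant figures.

Around a low, centrifugal force acts outward with Coriolis, so pressure-gradient force balances both:
(1/ρ)|∂P/∂n| = fV + V²/R  →  V² + fR·V − fR·V_g = 0
With fR = 1.28×10⁻⁴ × 1128×10³ m = 144 m/s:
V = [−fR + √((fR)² + 4 fR V_g)]/2 = [−144 + √(144² + 4×144×28)]/2 = 24 m/s
Subgeostrophic (V < V_g = 28 m/s), as expected around a low.
Converting: 24 m/s × 3.6 = 86 km/h

86 km/h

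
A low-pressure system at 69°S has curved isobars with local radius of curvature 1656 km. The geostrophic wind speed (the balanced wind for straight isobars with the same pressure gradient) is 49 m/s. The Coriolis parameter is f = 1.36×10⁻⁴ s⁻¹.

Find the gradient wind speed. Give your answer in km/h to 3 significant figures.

149 km/h

Around a low, centrifugal force acts outward with Coriolis, so pressure-gradient force balances both:
(1/ρ)|∂P/∂n| = fV + V²/R  →  V² + fR·V − fR·V_g = 0
With fR = 1.36×10⁻⁴ × 1656×10³ m = 225 m/s:
V = [−fR + √((fR)² + 4 fR V_g)]/2 = [−225 + √(225² + 4×225×49)]/2 = 41.4 m/s
Subgeostrophic (V < V_g = 49 m/s), as expected around a low.
Converting: 41.4 m/s × 3.6 = 149 km/h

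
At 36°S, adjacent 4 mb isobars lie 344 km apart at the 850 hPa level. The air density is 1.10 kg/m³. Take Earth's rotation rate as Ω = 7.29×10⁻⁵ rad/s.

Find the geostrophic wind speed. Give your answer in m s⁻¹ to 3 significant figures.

Coriolis parameter at 36°S:
f = 2Ω sin φ = 2 × 7.29×10⁻⁵ × sin 36° = 8.57×10⁻⁵ s⁻¹
Pressure gradient: |∂P/∂n| = 400 Pa / 344000 m = 1.16×10⁻³ Pa/m
Geostrophic balance (pressure-gradient force = Coriolis force):
V_g = (1/(fρ)) |∂P/∂n| = 1.16×10⁻³ / (8.57×10⁻⁵ × 1.10) = 12.3 m/s

12.3 m s⁻¹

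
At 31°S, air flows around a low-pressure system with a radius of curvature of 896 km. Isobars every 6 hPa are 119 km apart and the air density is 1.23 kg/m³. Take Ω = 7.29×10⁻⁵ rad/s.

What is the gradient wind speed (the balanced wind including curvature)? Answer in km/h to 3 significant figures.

128 km/h

Coriolis parameter at 31°S:
f = 2Ω sin φ = 2 × 7.29×10⁻⁵ × sin 31° = 7.51×10⁻⁵ s⁻¹
Pressure gradient: |∂P/∂n| = 600 Pa / 119000 m = 5.04×10⁻³ Pa/m
Geostrophic speed: V_g = |∂P/∂n|/(fρ) = 5.04×10⁻³/(7.51×10⁻⁵ × 1.23) = 54.6 m/s
Around a low, centrifugal force acts outward with Coriolis, so pressure-gradient force balances both:
(1/ρ)|∂P/∂n| = fV + V²/R  →  V² + fR·V − fR·V_g = 0
With fR = 7.51×10⁻⁵ × 896×10³ m = 67.3 m/s:
V = [−fR + √((fR)² + 4 fR V_g)]/2 = [−67.3 + √(67.3² + 4×67.3×54.6)]/2 = 35.7 m/s
Subgeostrophic (V < V_g = 54.6 m/s), as expected around a low.
Converting: 35.7 m/s × 3.6 = 128 km/h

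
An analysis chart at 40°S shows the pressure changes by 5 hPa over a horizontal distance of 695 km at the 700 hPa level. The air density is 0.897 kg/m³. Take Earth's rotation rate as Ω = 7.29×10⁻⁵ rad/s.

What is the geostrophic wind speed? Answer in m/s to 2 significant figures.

Coriolis parameter at 40°S:
f = 2Ω sin φ = 2 × 7.29×10⁻⁵ × sin 40° = 9.37×10⁻⁵ s⁻¹
Pressure gradient: |∂P/∂n| = 500 Pa / 695000 m = 7.19×10⁻⁴ Pa/m
Geostrophic balance (pressure-gradient force = Coriolis force):
V_g = (1/(fρ)) |∂P/∂n| = 7.19×10⁻⁴ / (9.37×10⁻⁵ × 0.897) = 8.56 m/s

8.6 m/s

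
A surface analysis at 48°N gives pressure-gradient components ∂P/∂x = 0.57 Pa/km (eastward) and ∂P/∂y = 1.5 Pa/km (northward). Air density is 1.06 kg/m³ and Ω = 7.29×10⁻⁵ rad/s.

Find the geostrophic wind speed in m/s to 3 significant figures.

Coriolis parameter at 48°N:
f = 2Ω sin φ = 2 × 7.29×10⁻⁵ × sin 48° = 1.08×10⁻⁴ s⁻¹
Component geostrophic relations (x east, y north):
u_g = −(1/(fρ)) ∂P/∂y,  v_g = (1/(fρ)) ∂P/∂x
u_g = −(1.5×10⁻³)/(1.08×10⁻⁴ × 1.06) = −13.1 m/s;  v_g = (0.57×10⁻³)/(1.08×10⁻⁴ × 1.06) = 4.96 m/s
|V_g| = √(u_g² + v_g²) = 14.0 m/s

14.0 m/s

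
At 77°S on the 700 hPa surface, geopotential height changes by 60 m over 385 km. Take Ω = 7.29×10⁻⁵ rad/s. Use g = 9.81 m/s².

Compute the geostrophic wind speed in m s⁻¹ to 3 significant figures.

10.8 m s⁻¹

Coriolis parameter at 77°S:
f = 2Ω sin φ = 2 × 7.29×10⁻⁵ × sin 77° = 1.42×10⁻⁴ s⁻¹
Height gradient: |∂Z/∂n| = 60 m / 385000 m = 1.56×10⁻⁴
On a pressure surface, geostrophic balance gives V_g = (g/f)|∂Z/∂n|:
V_g = 9.81 × 1.56×10⁻⁴ / 1.42×10⁻⁴ = 10.8 m/s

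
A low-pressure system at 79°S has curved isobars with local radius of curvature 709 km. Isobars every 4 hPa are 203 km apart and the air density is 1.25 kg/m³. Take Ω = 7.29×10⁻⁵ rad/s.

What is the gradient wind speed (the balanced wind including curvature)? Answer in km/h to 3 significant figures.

36.1 km/h

Coriolis parameter at 79°S:
f = 2Ω sin φ = 2 × 7.29×10⁻⁵ × sin 79° = 1.43×10⁻⁴ s⁻¹
Pressure gradient: |∂P/∂n| = 400 Pa / 203000 m = 1.97×10⁻³ Pa/m
Geostrophic speed: V_g = |∂P/∂n|/(fρ) = 1.97×10⁻³/(1.43×10⁻⁴ × 1.25) = 11.0 m/s
Around a low, centrifugal force acts outward with Coriolis, so pressure-gradient force balances both:
(1/ρ)|∂P/∂n| = fV + V²/R  →  V² + fR·V − fR·V_g = 0
With fR = 1.43×10⁻⁴ × 709×10³ m = 101 m/s:
V = [−fR + √((fR)² + 4 fR V_g)]/2 = [−101 + √(101² + 4×101×11)]/2 = 10 m/s
Subgeostrophic (V < V_g = 11 m/s), as expected around a low.
Converting: 10 m/s × 3.6 = 36.1 km/h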